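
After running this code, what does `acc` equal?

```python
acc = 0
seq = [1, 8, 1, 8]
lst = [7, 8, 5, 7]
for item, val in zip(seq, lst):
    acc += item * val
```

Let's trace through this code step by step.

Initialize: acc = 0
Initialize: seq = [1, 8, 1, 8]
Initialize: lst = [7, 8, 5, 7]
Entering loop: for item, val in zip(seq, lst):

After execution: acc = 132
132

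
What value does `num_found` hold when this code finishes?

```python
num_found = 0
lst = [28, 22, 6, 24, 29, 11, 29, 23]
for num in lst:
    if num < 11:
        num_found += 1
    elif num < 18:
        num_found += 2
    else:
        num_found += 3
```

Let's trace through this code step by step.

Initialize: num_found = 0
Initialize: lst = [28, 22, 6, 24, 29, 11, 29, 23]
Entering loop: for num in lst:

After execution: num_found = 21
21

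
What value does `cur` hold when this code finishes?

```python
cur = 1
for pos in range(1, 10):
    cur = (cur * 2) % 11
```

Let's trace through this code step by step.

Initialize: cur = 1
Entering loop: for pos in range(1, 10):

After execution: cur = 6
6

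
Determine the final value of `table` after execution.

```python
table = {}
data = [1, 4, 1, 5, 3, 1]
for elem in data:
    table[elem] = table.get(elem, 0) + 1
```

Let's trace through this code step by step.

Initialize: table = {}
Initialize: data = [1, 4, 1, 5, 3, 1]
Entering loop: for elem in data:

After execution: table = {1: 3, 4: 1, 5: 1, 3: 1}
{1: 3, 4: 1, 5: 1, 3: 1}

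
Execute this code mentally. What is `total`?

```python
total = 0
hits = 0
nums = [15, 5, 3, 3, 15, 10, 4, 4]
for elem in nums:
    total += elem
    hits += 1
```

Let's trace through this code step by step.

Initialize: total = 0
Initialize: hits = 0
Initialize: nums = [15, 5, 3, 3, 15, 10, 4, 4]
Entering loop: for elem in nums:

After execution: total = 59
59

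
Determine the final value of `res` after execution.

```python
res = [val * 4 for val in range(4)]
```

Let's trace through this code step by step.

Initialize: res = [val * 4 for val in range(4)]

After execution: res = [0, 4, 8, 12]
[0, 4, 8, 12]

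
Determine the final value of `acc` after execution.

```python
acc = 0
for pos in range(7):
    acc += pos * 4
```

Let's trace through this code step by step.

Initialize: acc = 0
Entering loop: for pos in range(7):

After execution: acc = 84
84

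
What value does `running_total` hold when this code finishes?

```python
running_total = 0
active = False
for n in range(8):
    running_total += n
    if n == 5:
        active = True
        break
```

Let's trace through this code step by step.

Initialize: running_total = 0
Initialize: active = False
Entering loop: for n in range(8):

After execution: running_total = 15
15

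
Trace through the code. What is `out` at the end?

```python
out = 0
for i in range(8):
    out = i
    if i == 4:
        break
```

Let's trace through this code step by step.

Initialize: out = 0
Entering loop: for i in range(8):

After execution: out = 4
4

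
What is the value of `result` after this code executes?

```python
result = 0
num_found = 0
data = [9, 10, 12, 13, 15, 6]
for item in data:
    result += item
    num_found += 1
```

Let's trace through this code step by step.

Initialize: result = 0
Initialize: num_found = 0
Initialize: data = [9, 10, 12, 13, 15, 6]
Entering loop: for item in data:

After execution: result = 65
65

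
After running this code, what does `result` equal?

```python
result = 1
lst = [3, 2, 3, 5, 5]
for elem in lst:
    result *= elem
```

Let's trace through this code step by step.

Initialize: result = 1
Initialize: lst = [3, 2, 3, 5, 5]
Entering loop: for elem in lst:

After execution: result = 450
450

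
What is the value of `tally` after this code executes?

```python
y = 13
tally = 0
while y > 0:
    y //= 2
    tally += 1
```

Let's trace through this code step by step.

Initialize: y = 13
Initialize: tally = 0
Entering loop: while y > 0:

After execution: tally = 4
4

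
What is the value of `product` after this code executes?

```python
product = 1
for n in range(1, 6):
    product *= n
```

Let's trace through this code step by step.

Initialize: product = 1
Entering loop: for n in range(1, 6):

After execution: product = 120
120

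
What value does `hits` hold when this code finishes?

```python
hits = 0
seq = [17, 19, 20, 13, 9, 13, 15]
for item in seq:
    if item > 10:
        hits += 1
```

Let's trace through this code step by step.

Initialize: hits = 0
Initialize: seq = [17, 19, 20, 13, 9, 13, 15]
Entering loop: for item in seq:

After execution: hits = 6
6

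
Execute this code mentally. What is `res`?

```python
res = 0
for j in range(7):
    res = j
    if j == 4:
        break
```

Let's trace through this code step by step.

Initialize: res = 0
Entering loop: for j in range(7):

After execution: res = 4
4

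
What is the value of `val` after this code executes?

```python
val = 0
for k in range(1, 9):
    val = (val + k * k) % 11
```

Let's trace through this code step by step.

Initialize: val = 0
Entering loop: for k in range(1, 9):

After execution: val = 6
6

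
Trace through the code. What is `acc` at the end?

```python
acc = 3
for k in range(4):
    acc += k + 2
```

Let's trace through this code step by step.

Initialize: acc = 3
Entering loop: for k in range(4):

After execution: acc = 17
17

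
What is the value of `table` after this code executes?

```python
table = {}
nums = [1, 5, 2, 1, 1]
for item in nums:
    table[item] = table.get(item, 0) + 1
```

Let's trace through this code step by step.

Initialize: table = {}
Initialize: nums = [1, 5, 2, 1, 1]
Entering loop: for item in nums:

After execution: table = {1: 3, 5: 1, 2: 1}
{1: 3, 5: 1, 2: 1}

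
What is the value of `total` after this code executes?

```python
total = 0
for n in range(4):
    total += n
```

Let's trace through this code step by step.

Initialize: total = 0
Entering loop: for n in range(4):

After execution: total = 6
6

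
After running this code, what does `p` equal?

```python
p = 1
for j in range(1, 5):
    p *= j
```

Let's trace through this code step by step.

Initialize: p = 1
Entering loop: for j in range(1, 5):

After execution: p = 24
24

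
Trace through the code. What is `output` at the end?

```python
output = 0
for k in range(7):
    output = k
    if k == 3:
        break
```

Let's trace through this code step by step.

Initialize: output = 0
Entering loop: for k in range(7):

After execution: output = 3
3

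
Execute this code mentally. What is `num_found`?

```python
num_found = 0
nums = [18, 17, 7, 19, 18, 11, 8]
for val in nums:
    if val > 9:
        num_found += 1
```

Let's trace through this code step by step.

Initialize: num_found = 0
Initialize: nums = [18, 17, 7, 19, 18, 11, 8]
Entering loop: for val in nums:

After execution: num_found = 5
5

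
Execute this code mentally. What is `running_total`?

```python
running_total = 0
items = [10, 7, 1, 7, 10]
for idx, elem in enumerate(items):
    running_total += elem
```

Let's trace through this code step by step.

Initialize: running_total = 0
Initialize: items = [10, 7, 1, 7, 10]
Entering loop: for idx, elem in enumerate(items):

After execution: running_total = 35
35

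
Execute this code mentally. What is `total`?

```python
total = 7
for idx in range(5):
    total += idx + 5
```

Let's trace through this code step by step.

Initialize: total = 7
Entering loop: for idx in range(5):

After execution: total = 42
42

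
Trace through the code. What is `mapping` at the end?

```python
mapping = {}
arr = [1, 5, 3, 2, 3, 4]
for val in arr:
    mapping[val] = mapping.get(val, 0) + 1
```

Let's trace through this code step by step.

Initialize: mapping = {}
Initialize: arr = [1, 5, 3, 2, 3, 4]
Entering loop: for val in arr:

After execution: mapping = {1: 1, 5: 1, 3: 2, 2: 1, 4: 1}
{1: 1, 5: 1, 3: 2, 2: 1, 4: 1}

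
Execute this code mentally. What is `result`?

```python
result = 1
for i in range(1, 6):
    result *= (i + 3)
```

Let's trace through this code step by step.

Initialize: result = 1
Entering loop: for i in range(1, 6):

After execution: result = 6720
6720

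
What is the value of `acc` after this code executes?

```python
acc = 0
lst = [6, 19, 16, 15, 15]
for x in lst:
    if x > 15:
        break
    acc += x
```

Let's trace through this code step by step.

Initialize: acc = 0
Initialize: lst = [6, 19, 16, 15, 15]
Entering loop: for x in lst:

After execution: acc = 6
6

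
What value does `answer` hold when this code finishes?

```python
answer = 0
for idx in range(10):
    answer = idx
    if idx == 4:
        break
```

Let's trace through this code step by step.

Initialize: answer = 0
Entering loop: for idx in range(10):

After execution: answer = 4
4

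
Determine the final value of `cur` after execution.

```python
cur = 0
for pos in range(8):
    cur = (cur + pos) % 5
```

Let's trace through this code step by step.

Initialize: cur = 0
Entering loop: for pos in range(8):

After execution: cur = 3
3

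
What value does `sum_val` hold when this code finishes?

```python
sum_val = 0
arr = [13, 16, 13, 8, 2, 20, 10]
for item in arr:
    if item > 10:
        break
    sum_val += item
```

Let's trace through this code step by step.

Initialize: sum_val = 0
Initialize: arr = [13, 16, 13, 8, 2, 20, 10]
Entering loop: for item in arr:

After execution: sum_val = 0
0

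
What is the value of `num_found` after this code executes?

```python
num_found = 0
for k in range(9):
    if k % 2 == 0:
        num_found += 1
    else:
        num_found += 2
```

Let's trace through this code step by step.

Initialize: num_found = 0
Entering loop: for k in range(9):

After execution: num_found = 13
13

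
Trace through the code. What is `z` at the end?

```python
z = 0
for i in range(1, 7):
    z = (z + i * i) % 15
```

Let's trace through this code step by step.

Initialize: z = 0
Entering loop: for i in range(1, 7):

After execution: z = 1
1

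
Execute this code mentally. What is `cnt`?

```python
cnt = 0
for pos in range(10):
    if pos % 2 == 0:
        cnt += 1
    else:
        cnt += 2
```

Let's trace through this code step by step.

Initialize: cnt = 0
Entering loop: for pos in range(10):

After execution: cnt = 15
15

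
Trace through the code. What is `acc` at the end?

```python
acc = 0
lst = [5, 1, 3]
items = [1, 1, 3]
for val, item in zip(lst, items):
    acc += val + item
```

Let's trace through this code step by step.

Initialize: acc = 0
Initialize: lst = [5, 1, 3]
Initialize: items = [1, 1, 3]
Entering loop: for val, item in zip(lst, items):

After execution: acc = 14
14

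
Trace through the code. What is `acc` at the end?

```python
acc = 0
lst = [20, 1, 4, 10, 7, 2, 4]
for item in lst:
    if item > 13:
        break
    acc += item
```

Let's trace through this code step by step.

Initialize: acc = 0
Initialize: lst = [20, 1, 4, 10, 7, 2, 4]
Entering loop: for item in lst:

After execution: acc = 0
0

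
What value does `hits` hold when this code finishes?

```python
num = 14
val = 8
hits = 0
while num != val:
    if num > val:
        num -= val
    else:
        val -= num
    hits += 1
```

Let's trace through this code step by step.

Initialize: num = 14
Initialize: val = 8
Initialize: hits = 0
Entering loop: while num != val:

After execution: hits = 4
4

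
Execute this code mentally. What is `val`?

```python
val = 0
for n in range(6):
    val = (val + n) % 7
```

Let's trace through this code step by step.

Initialize: val = 0
Entering loop: for n in range(6):

After execution: val = 1
1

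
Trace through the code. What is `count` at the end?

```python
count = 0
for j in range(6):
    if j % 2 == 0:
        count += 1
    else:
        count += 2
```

Let's trace through this code step by step.

Initialize: count = 0
Entering loop: for j in range(6):

After execution: count = 9
9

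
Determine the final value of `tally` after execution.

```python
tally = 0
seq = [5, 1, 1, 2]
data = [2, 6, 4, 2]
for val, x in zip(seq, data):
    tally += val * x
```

Let's trace through this code step by step.

Initialize: tally = 0
Initialize: seq = [5, 1, 1, 2]
Initialize: data = [2, 6, 4, 2]
Entering loop: for val, x in zip(seq, data):

After execution: tally = 24
24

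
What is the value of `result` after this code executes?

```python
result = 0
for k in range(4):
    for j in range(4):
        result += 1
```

Let's trace through this code step by step.

Initialize: result = 0
Entering loop: for k in range(4):

After execution: result = 16
16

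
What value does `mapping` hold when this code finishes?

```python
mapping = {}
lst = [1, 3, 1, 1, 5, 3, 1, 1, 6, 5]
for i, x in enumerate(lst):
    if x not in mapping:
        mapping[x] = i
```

Let's trace through this code step by step.

Initialize: mapping = {}
Initialize: lst = [1, 3, 1, 1, 5, 3, 1, 1, 6, 5]
Entering loop: for i, x in enumerate(lst):

After execution: mapping = {1: 0, 3: 1, 5: 4, 6: 8}
{1: 0, 3: 1, 5: 4, 6: 8}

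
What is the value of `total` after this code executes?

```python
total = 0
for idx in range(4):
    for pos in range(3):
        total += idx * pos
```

Let's trace through this code step by step.

Initialize: total = 0
Entering loop: for idx in range(4):

After execution: total = 18
18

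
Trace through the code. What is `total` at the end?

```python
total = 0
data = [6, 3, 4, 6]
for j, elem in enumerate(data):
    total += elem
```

Let's trace through this code step by step.

Initialize: total = 0
Initialize: data = [6, 3, 4, 6]
Entering loop: for j, elem in enumerate(data):

After execution: total = 19
19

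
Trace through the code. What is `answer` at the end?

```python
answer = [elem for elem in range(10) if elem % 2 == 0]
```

Let's trace through this code step by step.

Initialize: answer = [elem for elem in range(10) if elem % 2 == 0]

After execution: answer = [0, 2, 4, 6, 8]
[0, 2, 4, 6, 8]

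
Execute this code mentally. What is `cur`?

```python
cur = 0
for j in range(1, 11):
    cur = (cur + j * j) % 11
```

Let's trace through this code step by step.

Initialize: cur = 0
Entering loop: for j in range(1, 11):

After execution: cur = 0
0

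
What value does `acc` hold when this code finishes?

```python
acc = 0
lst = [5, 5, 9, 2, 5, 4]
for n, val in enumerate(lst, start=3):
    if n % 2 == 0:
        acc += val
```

Let's trace through this code step by step.

Initialize: acc = 0
Initialize: lst = [5, 5, 9, 2, 5, 4]
Entering loop: for n, val in enumerate(lst, start=3):

After execution: acc = 11
11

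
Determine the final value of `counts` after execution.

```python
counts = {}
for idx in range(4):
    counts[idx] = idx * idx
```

Let's trace through this code step by step.

Initialize: counts = {}
Entering loop: for idx in range(4):

After execution: counts = {0: 0, 1: 1, 2: 4, 3: 9}
{0: 0, 1: 1, 2: 4, 3: 9}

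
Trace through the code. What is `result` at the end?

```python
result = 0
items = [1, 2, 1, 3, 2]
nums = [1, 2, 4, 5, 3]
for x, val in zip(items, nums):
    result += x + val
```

Let's trace through this code step by step.

Initialize: result = 0
Initialize: items = [1, 2, 1, 3, 2]
Initialize: nums = [1, 2, 4, 5, 3]
Entering loop: for x, val in zip(items, nums):

After execution: result = 24
24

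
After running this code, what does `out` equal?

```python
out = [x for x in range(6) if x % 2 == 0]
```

Let's trace through this code step by step.

Initialize: out = [x for x in range(6) if x % 2 == 0]

After execution: out = [0, 2, 4]
[0, 2, 4]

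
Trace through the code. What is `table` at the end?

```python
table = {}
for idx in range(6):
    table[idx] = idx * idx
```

Let's trace through this code step by step.

Initialize: table = {}
Entering loop: for idx in range(6):

After execution: table = {0: 0, 1: 1, 2: 4, 3: 9, 4: 16, 5: 25}
{0: 0, 1: 1, 2: 4, 3: 9, 4: 16, 5: 25}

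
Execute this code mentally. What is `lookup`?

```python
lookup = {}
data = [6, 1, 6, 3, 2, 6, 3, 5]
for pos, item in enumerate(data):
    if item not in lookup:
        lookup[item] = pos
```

Let's trace through this code step by step.

Initialize: lookup = {}
Initialize: data = [6, 1, 6, 3, 2, 6, 3, 5]
Entering loop: for pos, item in enumerate(data):

After execution: lookup = {6: 0, 1: 1, 3: 3, 2: 4, 5: 7}
{6: 0, 1: 1, 3: 3, 2: 4, 5: 7}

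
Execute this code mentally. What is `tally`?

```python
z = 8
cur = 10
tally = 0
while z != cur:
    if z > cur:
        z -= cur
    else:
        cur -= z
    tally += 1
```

Let's trace through this code step by step.

Initialize: z = 8
Initialize: cur = 10
Initialize: tally = 0
Entering loop: while z != cur:

After execution: tally = 4
4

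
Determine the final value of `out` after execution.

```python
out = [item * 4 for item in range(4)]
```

Let's trace through this code step by step.

Initialize: out = [item * 4 for item in range(4)]

After execution: out = [0, 4, 8, 12]
[0, 4, 8, 12]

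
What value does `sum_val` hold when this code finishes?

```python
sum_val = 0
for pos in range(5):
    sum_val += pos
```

Let's trace through this code step by step.

Initialize: sum_val = 0
Entering loop: for pos in range(5):

After execution: sum_val = 10
10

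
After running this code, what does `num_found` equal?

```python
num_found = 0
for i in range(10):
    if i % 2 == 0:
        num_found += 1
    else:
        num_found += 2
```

Let's trace through this code step by step.

Initialize: num_found = 0
Entering loop: for i in range(10):

After execution: num_found = 15
15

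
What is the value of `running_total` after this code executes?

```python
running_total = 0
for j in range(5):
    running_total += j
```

Let's trace through this code step by step.

Initialize: running_total = 0
Entering loop: for j in range(5):

After execution: running_total = 10
10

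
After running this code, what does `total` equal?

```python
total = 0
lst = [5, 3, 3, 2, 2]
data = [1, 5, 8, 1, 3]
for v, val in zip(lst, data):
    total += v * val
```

Let's trace through this code step by step.

Initialize: total = 0
Initialize: lst = [5, 3, 3, 2, 2]
Initialize: data = [1, 5, 8, 1, 3]
Entering loop: for v, val in zip(lst, data):

After execution: total = 52
52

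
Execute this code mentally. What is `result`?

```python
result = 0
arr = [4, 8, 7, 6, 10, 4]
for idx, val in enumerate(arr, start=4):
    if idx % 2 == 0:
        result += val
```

Let's trace through this code step by step.

Initialize: result = 0
Initialize: arr = [4, 8, 7, 6, 10, 4]
Entering loop: for idx, val in enumerate(arr, start=4):

After execution: result = 21
21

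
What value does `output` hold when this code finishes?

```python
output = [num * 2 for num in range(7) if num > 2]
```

Let's trace through this code step by step.

Initialize: output = [num * 2 for num in range(7) if num > 2]

After execution: output = [6, 8, 10, 12]
[6, 8, 10, 12]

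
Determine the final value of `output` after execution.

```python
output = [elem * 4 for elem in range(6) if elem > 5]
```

Let's trace through this code step by step.

Initialize: output = [elem * 4 for elem in range(6) if elem > 5]

After execution: output = []
[]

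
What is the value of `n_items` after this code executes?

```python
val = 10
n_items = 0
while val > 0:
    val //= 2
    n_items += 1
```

Let's trace through this code step by step.

Initialize: val = 10
Initialize: n_items = 0
Entering loop: while val > 0:

After execution: n_items = 4
4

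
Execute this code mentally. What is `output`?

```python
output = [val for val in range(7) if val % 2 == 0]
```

Let's trace through this code step by step.

Initialize: output = [val for val in range(7) if val % 2 == 0]

After execution: output = [0, 2, 4, 6]
[0, 2, 4, 6]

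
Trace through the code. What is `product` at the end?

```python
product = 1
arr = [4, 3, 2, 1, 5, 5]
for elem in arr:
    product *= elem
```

Let's trace through this code step by step.

Initialize: product = 1
Initialize: arr = [4, 3, 2, 1, 5, 5]
Entering loop: for elem in arr:

After execution: product = 600
600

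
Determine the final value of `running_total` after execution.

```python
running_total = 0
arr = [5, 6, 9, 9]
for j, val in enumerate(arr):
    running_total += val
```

Let's trace through this code step by step.

Initialize: running_total = 0
Initialize: arr = [5, 6, 9, 9]
Entering loop: for j, val in enumerate(arr):

After execution: running_total = 29
29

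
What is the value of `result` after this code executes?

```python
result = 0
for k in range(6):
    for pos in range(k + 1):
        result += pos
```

Let's trace through this code step by step.

Initialize: result = 0
Entering loop: for k in range(6):

After execution: result = 35
35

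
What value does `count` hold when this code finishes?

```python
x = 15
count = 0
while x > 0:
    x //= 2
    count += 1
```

Let's trace through this code step by step.

Initialize: x = 15
Initialize: count = 0
Entering loop: while x > 0:

After execution: count = 4
4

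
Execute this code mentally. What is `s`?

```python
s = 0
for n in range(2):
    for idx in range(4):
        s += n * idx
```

Let's trace through this code step by step.

Initialize: s = 0
Entering loop: for n in range(2):

After execution: s = 6
6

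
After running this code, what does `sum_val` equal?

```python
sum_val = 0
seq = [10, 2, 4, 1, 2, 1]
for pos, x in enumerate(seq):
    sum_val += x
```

Let's trace through this code step by step.

Initialize: sum_val = 0
Initialize: seq = [10, 2, 4, 1, 2, 1]
Entering loop: for pos, x in enumerate(seq):

After execution: sum_val = 20
20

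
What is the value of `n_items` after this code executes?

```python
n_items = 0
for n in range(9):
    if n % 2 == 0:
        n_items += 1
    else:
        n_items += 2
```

Let's trace through this code step by step.

Initialize: n_items = 0
Entering loop: for n in range(9):

After execution: n_items = 13
13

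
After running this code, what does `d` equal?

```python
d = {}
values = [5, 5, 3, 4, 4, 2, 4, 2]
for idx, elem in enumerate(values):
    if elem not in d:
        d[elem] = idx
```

Let's trace through this code step by step.

Initialize: d = {}
Initialize: values = [5, 5, 3, 4, 4, 2, 4, 2]
Entering loop: for idx, elem in enumerate(values):

After execution: d = {5: 0, 3: 2, 4: 3, 2: 5}
{5: 0, 3: 2, 4: 3, 2: 5}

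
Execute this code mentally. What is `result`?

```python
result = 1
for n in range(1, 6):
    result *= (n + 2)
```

Let's trace through this code step by step.

Initialize: result = 1
Entering loop: for n in range(1, 6):

After execution: result = 2520
2520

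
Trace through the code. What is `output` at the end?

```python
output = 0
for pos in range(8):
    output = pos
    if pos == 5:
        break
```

Let's trace through this code step by step.

Initialize: output = 0
Entering loop: for pos in range(8):

After execution: output = 5
5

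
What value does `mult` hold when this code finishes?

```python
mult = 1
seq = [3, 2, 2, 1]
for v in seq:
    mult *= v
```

Let's trace through this code step by step.

Initialize: mult = 1
Initialize: seq = [3, 2, 2, 1]
Entering loop: for v in seq:

After execution: mult = 12
12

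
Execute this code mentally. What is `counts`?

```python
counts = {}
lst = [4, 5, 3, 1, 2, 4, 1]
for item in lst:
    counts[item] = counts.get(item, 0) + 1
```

Let's trace through this code step by step.

Initialize: counts = {}
Initialize: lst = [4, 5, 3, 1, 2, 4, 1]
Entering loop: for item in lst:

After execution: counts = {4: 2, 5: 1, 3: 1, 1: 2, 2: 1}
{4: 2, 5: 1, 3: 1, 1: 2, 2: 1}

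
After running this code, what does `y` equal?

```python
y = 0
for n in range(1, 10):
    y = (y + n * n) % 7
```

Let's trace through this code step by step.

Initialize: y = 0
Entering loop: for n in range(1, 10):

After execution: y = 5
5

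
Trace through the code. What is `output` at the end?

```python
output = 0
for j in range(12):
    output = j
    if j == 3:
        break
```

Let's trace through this code step by step.

Initialize: output = 0
Entering loop: for j in range(12):

After execution: output = 3
3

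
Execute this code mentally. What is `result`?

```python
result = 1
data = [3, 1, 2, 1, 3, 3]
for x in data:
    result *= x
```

Let's trace through this code step by step.

Initialize: result = 1
Initialize: data = [3, 1, 2, 1, 3, 3]
Entering loop: for x in data:

After execution: result = 54
54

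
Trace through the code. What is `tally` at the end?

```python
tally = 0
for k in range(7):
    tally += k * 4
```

Let's trace through this code step by step.

Initialize: tally = 0
Entering loop: for k in range(7):

After execution: tally = 84
84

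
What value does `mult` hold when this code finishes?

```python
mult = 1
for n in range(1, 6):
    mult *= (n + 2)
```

Let's trace through this code step by step.

Initialize: mult = 1
Entering loop: for n in range(1, 6):

After execution: mult = 2520
2520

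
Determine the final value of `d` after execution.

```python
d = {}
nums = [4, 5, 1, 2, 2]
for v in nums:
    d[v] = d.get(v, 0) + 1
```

Let's trace through this code step by step.

Initialize: d = {}
Initialize: nums = [4, 5, 1, 2, 2]
Entering loop: for v in nums:

After execution: d = {4: 1, 5: 1, 1: 1, 2: 2}
{4: 1, 5: 1, 1: 1, 2: 2}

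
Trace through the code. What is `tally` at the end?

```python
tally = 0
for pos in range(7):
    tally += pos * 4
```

Let's trace through this code step by step.

Initialize: tally = 0
Entering loop: for pos in range(7):

After execution: tally = 84
84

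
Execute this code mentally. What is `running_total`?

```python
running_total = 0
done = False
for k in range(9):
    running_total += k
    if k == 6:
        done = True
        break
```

Let's trace through this code step by step.

Initialize: running_total = 0
Initialize: done = False
Entering loop: for k in range(9):

After execution: running_total = 21
21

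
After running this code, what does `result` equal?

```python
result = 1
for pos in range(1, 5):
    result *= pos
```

Let's trace through this code step by step.

Initialize: result = 1
Entering loop: for pos in range(1, 5):

After execution: result = 24
24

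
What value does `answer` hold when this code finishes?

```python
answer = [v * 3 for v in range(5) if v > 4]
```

Let's trace through this code step by step.

Initialize: answer = [v * 3 for v in range(5) if v > 4]

After execution: answer = []
[]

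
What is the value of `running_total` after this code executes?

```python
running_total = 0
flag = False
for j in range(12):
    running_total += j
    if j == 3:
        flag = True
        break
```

Let's trace through this code step by step.

Initialize: running_total = 0
Initialize: flag = False
Entering loop: for j in range(12):

After execution: running_total = 6
6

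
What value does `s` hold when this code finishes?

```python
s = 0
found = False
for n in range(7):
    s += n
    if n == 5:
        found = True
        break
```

Let's trace through this code step by step.

Initialize: s = 0
Initialize: found = False
Entering loop: for n in range(7):

After execution: s = 15
15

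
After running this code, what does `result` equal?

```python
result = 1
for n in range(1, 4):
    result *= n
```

Let's trace through this code step by step.

Initialize: result = 1
Entering loop: for n in range(1, 4):

After execution: result = 6
6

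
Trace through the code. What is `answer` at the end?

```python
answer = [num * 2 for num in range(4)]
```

Let's trace through this code step by step.

Initialize: answer = [num * 2 for num in range(4)]

After execution: answer = [0, 2, 4, 6]
[0, 2, 4, 6]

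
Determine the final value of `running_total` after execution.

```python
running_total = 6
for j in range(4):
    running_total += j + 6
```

Let's trace through this code step by step.

Initialize: running_total = 6
Entering loop: for j in range(4):

After execution: running_total = 36
36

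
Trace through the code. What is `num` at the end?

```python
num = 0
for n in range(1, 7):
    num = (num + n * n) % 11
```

Let's trace through this code step by step.

Initialize: num = 0
Entering loop: for n in range(1, 7):

After execution: num = 3
3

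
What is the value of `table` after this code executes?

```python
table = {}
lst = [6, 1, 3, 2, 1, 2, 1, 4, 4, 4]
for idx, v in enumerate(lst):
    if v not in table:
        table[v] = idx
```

Let's trace through this code step by step.

Initialize: table = {}
Initialize: lst = [6, 1, 3, 2, 1, 2, 1, 4, 4, 4]
Entering loop: for idx, v in enumerate(lst):

After execution: table = {6: 0, 1: 1, 3: 2, 2: 3, 4: 7}
{6: 0, 1: 1, 3: 2, 2: 3, 4: 7}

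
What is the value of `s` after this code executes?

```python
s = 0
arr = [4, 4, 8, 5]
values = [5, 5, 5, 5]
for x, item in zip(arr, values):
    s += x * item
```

Let's trace through this code step by step.

Initialize: s = 0
Initialize: arr = [4, 4, 8, 5]
Initialize: values = [5, 5, 5, 5]
Entering loop: for x, item in zip(arr, values):

After execution: s = 105
105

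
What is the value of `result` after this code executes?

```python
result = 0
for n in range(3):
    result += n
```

Let's trace through this code step by step.

Initialize: result = 0
Entering loop: for n in range(3):

After execution: result = 3
3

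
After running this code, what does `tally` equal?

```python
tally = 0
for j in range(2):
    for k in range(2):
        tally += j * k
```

Let's trace through this code step by step.

Initialize: tally = 0
Entering loop: for j in range(2):

After execution: tally = 1
1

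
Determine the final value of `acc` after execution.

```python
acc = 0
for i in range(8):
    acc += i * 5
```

Let's trace through this code step by step.

Initialize: acc = 0
Entering loop: for i in range(8):

After execution: acc = 140
140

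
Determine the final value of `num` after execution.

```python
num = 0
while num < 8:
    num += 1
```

Let's trace through this code step by step.

Initialize: num = 0
Entering loop: while num < 8:

After execution: num = 8
8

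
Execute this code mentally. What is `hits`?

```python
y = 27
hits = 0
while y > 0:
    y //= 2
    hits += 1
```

Let's trace through this code step by step.

Initialize: y = 27
Initialize: hits = 0
Entering loop: while y > 0:

After execution: hits = 5
5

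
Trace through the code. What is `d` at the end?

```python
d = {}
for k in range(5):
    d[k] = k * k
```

Let's trace through this code step by step.

Initialize: d = {}
Entering loop: for k in range(5):

After execution: d = {0: 0, 1: 1, 2: 4, 3: 9, 4: 16}
{0: 0, 1: 1, 2: 4, 3: 9, 4: 16}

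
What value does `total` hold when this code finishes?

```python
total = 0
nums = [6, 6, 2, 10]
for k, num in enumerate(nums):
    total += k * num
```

Let's trace through this code step by step.

Initialize: total = 0
Initialize: nums = [6, 6, 2, 10]
Entering loop: for k, num in enumerate(nums):

After execution: total = 40
40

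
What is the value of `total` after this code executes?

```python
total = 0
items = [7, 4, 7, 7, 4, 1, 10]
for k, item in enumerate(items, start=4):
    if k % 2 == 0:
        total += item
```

Let's trace through this code step by step.

Initialize: total = 0
Initialize: items = [7, 4, 7, 7, 4, 1, 10]
Entering loop: for k, item in enumerate(items, start=4):

After execution: total = 28
28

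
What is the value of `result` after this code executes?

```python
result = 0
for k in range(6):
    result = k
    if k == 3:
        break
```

Let's trace through this code step by step.

Initialize: result = 0
Entering loop: for k in range(6):

After execution: result = 3
3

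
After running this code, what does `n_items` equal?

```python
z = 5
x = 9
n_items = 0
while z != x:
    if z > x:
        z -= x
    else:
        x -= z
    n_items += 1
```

Let's trace through this code step by step.

Initialize: z = 5
Initialize: x = 9
Initialize: n_items = 0
Entering loop: while z != x:

After execution: n_items = 5
5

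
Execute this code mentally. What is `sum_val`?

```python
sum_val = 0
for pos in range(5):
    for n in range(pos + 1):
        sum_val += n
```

Let's trace through this code step by step.

Initialize: sum_val = 0
Entering loop: for pos in range(5):

After execution: sum_val = 20
20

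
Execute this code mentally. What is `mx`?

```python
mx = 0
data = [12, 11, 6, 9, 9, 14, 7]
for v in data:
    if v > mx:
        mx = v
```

Let's trace through this code step by step.

Initialize: mx = 0
Initialize: data = [12, 11, 6, 9, 9, 14, 7]
Entering loop: for v in data:

After execution: mx = 14
14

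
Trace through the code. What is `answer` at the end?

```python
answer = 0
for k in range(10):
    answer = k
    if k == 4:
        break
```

Let's trace through this code step by step.

Initialize: answer = 0
Entering loop: for k in range(10):

After execution: answer = 4
4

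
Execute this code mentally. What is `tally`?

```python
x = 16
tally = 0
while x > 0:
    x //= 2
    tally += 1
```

Let's trace through this code step by step.

Initialize: x = 16
Initialize: tally = 0
Entering loop: while x > 0:

After execution: tally = 5
5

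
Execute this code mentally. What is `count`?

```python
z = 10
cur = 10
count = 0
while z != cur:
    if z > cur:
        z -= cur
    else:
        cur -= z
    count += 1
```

Let's trace through this code step by step.

Initialize: z = 10
Initialize: cur = 10
Initialize: count = 0
Entering loop: while z != cur:

After execution: count = 0
0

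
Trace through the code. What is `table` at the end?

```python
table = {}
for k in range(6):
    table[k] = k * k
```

Let's trace through this code step by step.

Initialize: table = {}
Entering loop: for k in range(6):

After execution: table = {0: 0, 1: 1, 2: 4, 3: 9, 4: 16, 5: 25}
{0: 0, 1: 1, 2: 4, 3: 9, 4: 16, 5: 25}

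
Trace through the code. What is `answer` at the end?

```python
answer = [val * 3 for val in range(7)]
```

Let's trace through this code step by step.

Initialize: answer = [val * 3 for val in range(7)]

After execution: answer = [0, 3, 6, 9, 12, 15, 18]
[0, 3, 6, 9, 12, 15, 18]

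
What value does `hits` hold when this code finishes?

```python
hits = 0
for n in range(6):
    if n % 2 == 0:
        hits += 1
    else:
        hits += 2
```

Let's trace through this code step by step.

Initialize: hits = 0
Entering loop: for n in range(6):

After execution: hits = 9
9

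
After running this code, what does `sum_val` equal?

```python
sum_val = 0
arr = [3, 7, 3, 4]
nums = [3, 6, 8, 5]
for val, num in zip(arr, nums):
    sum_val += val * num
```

Let's trace through this code step by step.

Initialize: sum_val = 0
Initialize: arr = [3, 7, 3, 4]
Initialize: nums = [3, 6, 8, 5]
Entering loop: for val, num in zip(arr, nums):

After execution: sum_val = 95
95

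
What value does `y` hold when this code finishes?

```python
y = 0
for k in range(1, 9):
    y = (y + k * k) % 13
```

Let's trace through this code step by step.

Initialize: y = 0
Entering loop: for k in range(1, 9):

After execution: y = 9
9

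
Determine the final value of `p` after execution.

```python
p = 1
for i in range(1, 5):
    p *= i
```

Let's trace through this code step by step.

Initialize: p = 1
Entering loop: for i in range(1, 5):

After execution: p = 24
24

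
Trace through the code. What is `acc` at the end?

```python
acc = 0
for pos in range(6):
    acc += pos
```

Let's trace through this code step by step.

Initialize: acc = 0
Entering loop: for pos in range(6):

After execution: acc = 15
15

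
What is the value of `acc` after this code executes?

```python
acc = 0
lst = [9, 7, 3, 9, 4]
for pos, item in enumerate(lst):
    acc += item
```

Let's trace through this code step by step.

Initialize: acc = 0
Initialize: lst = [9, 7, 3, 9, 4]
Entering loop: for pos, item in enumerate(lst):

After execution: acc = 32
32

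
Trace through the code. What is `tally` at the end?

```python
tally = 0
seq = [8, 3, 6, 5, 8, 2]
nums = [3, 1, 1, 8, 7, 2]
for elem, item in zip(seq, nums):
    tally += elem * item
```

Let's trace through this code step by step.

Initialize: tally = 0
Initialize: seq = [8, 3, 6, 5, 8, 2]
Initialize: nums = [3, 1, 1, 8, 7, 2]
Entering loop: for elem, item in zip(seq, nums):

After execution: tally = 133
133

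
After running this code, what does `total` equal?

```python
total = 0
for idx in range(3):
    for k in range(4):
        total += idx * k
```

Let's trace through this code step by step.

Initialize: total = 0
Entering loop: for idx in range(3):

After execution: total = 18
18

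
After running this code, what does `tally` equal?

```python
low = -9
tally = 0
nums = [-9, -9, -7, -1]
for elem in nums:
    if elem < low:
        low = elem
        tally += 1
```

Let's trace through this code step by step.

Initialize: low = -9
Initialize: tally = 0
Initialize: nums = [-9, -9, -7, -1]
Entering loop: for elem in nums:

After execution: tally = 0
0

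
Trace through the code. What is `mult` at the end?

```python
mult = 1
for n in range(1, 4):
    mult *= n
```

Let's trace through this code step by step.

Initialize: mult = 1
Entering loop: for n in range(1, 4):

After execution: mult = 6
6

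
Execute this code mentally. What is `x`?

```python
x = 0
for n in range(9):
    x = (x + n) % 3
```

Let's trace through this code step by step.

Initialize: x = 0
Entering loop: for n in range(9):

After execution: x = 0
0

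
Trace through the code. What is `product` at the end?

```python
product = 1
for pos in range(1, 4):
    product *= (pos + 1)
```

Let's trace through this code step by step.

Initialize: product = 1
Entering loop: for pos in range(1, 4):

After execution: product = 24
24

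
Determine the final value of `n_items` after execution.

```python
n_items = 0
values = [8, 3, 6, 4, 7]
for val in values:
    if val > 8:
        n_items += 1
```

Let's trace through this code step by step.

Initialize: n_items = 0
Initialize: values = [8, 3, 6, 4, 7]
Entering loop: for val in values:

After execution: n_items = 0
0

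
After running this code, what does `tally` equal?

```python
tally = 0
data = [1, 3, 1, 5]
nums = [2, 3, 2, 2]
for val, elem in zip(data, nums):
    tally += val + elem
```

Let's trace through this code step by step.

Initialize: tally = 0
Initialize: data = [1, 3, 1, 5]
Initialize: nums = [2, 3, 2, 2]
Entering loop: for val, elem in zip(data, nums):

After execution: tally = 19
19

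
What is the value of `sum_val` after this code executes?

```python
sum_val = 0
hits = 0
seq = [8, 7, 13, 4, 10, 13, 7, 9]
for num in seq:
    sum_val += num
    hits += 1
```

Let's trace through this code step by step.

Initialize: sum_val = 0
Initialize: hits = 0
Initialize: seq = [8, 7, 13, 4, 10, 13, 7, 9]
Entering loop: for num in seq:

After execution: sum_val = 71
71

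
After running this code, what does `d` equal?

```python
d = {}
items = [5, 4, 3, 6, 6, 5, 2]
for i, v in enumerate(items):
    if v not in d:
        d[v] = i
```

Let's trace through this code step by step.

Initialize: d = {}
Initialize: items = [5, 4, 3, 6, 6, 5, 2]
Entering loop: for i, v in enumerate(items):

After execution: d = {5: 0, 4: 1, 3: 2, 6: 3, 2: 6}
{5: 0, 4: 1, 3: 2, 6: 3, 2: 6}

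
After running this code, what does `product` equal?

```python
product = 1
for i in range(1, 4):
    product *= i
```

Let's trace through this code step by step.

Initialize: product = 1
Entering loop: for i in range(1, 4):

After execution: product = 6
6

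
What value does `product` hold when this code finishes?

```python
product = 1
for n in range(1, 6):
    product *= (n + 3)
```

Let's trace through this code step by step.

Initialize: product = 1
Entering loop: for n in range(1, 6):

After execution: product = 6720
6720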